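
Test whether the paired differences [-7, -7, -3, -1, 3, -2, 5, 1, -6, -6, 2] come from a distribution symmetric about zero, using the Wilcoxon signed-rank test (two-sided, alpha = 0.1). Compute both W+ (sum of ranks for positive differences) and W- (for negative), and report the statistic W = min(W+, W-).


Step 1: Drop any zero differences (none here) and take |d_i|.
|d| = [7, 7, 3, 1, 3, 2, 5, 1, 6, 6, 2]
Step 2: Midrank |d_i| (ties get averaged ranks).
ranks: |7|->10.5, |7|->10.5, |3|->5.5, |1|->1.5, |3|->5.5, |2|->3.5, |5|->7, |1|->1.5, |6|->8.5, |6|->8.5, |2|->3.5
Step 3: Attach original signs; sum ranks with positive sign and with negative sign.
W+ = 5.5 + 7 + 1.5 + 3.5 = 17.5
W- = 10.5 + 10.5 + 5.5 + 1.5 + 3.5 + 8.5 + 8.5 = 48.5
(Check: W+ + W- = 66 should equal n(n+1)/2 = 66.)
Step 4: Test statistic W = min(W+, W-) = 17.5.
Step 5: Ties in |d|, so use the tie-corrected normal approximation.
        E[W] = n(n+1)/4 = 11*12/4 = 33.
        Tie groups: |d|=1 (t=2), |d|=2 (t=2), |d|=3 (t=2), |d|=6 (t=2), |d|=7 (t=2); sum(t^3 - t) = 30.
        Var[W] = n(n+1)(2n+1)/24 - sum(t^3-t)/48 = 3036/24 - 30/48 = 125.875.
        z = (W - E[W]) / sqrt(Var[W]) = (17.5 - 33) / 11.2194 = -1.3815.
        Two-sided p = 2*Phi(z) = 0.167114.
Step 6: alpha = 0.1. fail to reject H0.

W+ = 17.5, W- = 48.5, W = min = 17.5, p = 0.167114, fail to reject H0.


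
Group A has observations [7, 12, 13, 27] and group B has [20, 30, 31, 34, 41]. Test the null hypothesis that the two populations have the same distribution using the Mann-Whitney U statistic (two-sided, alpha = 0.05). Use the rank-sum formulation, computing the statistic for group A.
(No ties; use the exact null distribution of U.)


Step 1: Combine and sort all 9 observations; assign midranks.
sorted (value, group): (7,X), (12,X), (13,X), (20,Y), (27,X), (30,Y), (31,Y), (34,Y), (41,Y)
ranks: 7->1, 12->2, 13->3, 20->4, 27->5, 30->6, 31->7, 34->8, 41->9
Step 2: Rank sum for X: R1 = 1 + 2 + 3 + 5 = 11.
Step 3: U_X = R1 - n1(n1+1)/2 = 11 - 4*5/2 = 11 - 10 = 1.
       U_Y = n1*n2 - U_X = 20 - 1 = 19.
Step 4: No ties, so the exact null distribution of U (based on enumerating the C(9,4) = 126 equally likely rank assignments) gives the two-sided p-value.
Step 5: p-value = 0.031746; compare to alpha = 0.05. reject H0.

U_X = 1, p = 0.031746, reject H0 at alpha = 0.05.


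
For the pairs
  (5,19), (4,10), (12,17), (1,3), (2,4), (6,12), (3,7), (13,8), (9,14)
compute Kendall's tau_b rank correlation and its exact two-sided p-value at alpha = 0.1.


Step 1: Enumerate the 36 unordered pairs (i,j) with i<j and classify each by sign(x_j-x_i) * sign(y_j-y_i).
  (1,2):dx=-1,dy=-9->C; (1,3):dx=+7,dy=-2->D; (1,4):dx=-4,dy=-16->C; (1,5):dx=-3,dy=-15->C
  (1,6):dx=+1,dy=-7->D; (1,7):dx=-2,dy=-12->C; (1,8):dx=+8,dy=-11->D; (1,9):dx=+4,dy=-5->D
  (2,3):dx=+8,dy=+7->C; (2,4):dx=-3,dy=-7->C; (2,5):dx=-2,dy=-6->C; (2,6):dx=+2,dy=+2->C
  (2,7):dx=-1,dy=-3->C; (2,8):dx=+9,dy=-2->D; (2,9):dx=+5,dy=+4->C; (3,4):dx=-11,dy=-14->C
  (3,5):dx=-10,dy=-13->C; (3,6):dx=-6,dy=-5->C; (3,7):dx=-9,dy=-10->C; (3,8):dx=+1,dy=-9->D
  (3,9):dx=-3,dy=-3->C; (4,5):dx=+1,dy=+1->C; (4,6):dx=+5,dy=+9->C; (4,7):dx=+2,dy=+4->C
  (4,8):dx=+12,dy=+5->C; (4,9):dx=+8,dy=+11->C; (5,6):dx=+4,dy=+8->C; (5,7):dx=+1,dy=+3->C
  (5,8):dx=+11,dy=+4->C; (5,9):dx=+7,dy=+10->C; (6,7):dx=-3,dy=-5->C; (6,8):dx=+7,dy=-4->D
  (6,9):dx=+3,dy=+2->C; (7,8):dx=+10,dy=+1->C; (7,9):dx=+6,dy=+7->C; (8,9):dx=-4,dy=+6->D
Step 2: C = 28, D = 8, total pairs = 36.
Step 3: tau = (C - D)/(n(n-1)/2) = (28 - 8)/36 = 0.555556.
Step 4: Exact two-sided p-value (enumerate n! = 362880 permutations of y under H0): p = 0.044615.
Step 5: alpha = 0.1. reject H0.

tau_b = 0.5556 (C=28, D=8), p = 0.044615, reject H0.


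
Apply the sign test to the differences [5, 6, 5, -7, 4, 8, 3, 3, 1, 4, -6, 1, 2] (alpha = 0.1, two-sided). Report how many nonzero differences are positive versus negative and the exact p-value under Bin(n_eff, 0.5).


Step 1: Discard zero differences. Original n = 13; n_eff = number of nonzero differences = 13.
Nonzero differences (with sign): +5, +6, +5, -7, +4, +8, +3, +3, +1, +4, -6, +1, +2
Step 2: Count signs: positive = 11, negative = 2.
Step 3: Under H0: P(positive) = 0.5, so the number of positives S ~ Bin(13, 0.5).
Step 4: Two-sided exact p-value = sum of Bin(13,0.5) probabilities at or below the observed probability = 0.022461.
Step 5: alpha = 0.1. reject H0.

n_eff = 13, pos = 11, neg = 2, p = 0.022461, reject H0.


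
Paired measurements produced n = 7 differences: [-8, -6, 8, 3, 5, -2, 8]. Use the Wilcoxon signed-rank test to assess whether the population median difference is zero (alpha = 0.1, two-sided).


Step 1: Drop any zero differences (none here) and take |d_i|.
|d| = [8, 6, 8, 3, 5, 2, 8]
Step 2: Midrank |d_i| (ties get averaged ranks).
ranks: |8|->6, |6|->4, |8|->6, |3|->2, |5|->3, |2|->1, |8|->6
Step 3: Attach original signs; sum ranks with positive sign and with negative sign.
W+ = 6 + 2 + 3 + 6 = 17
W- = 6 + 4 + 1 = 11
(Check: W+ + W- = 28 should equal n(n+1)/2 = 28.)
Step 4: Test statistic W = min(W+, W-) = 11.
Step 5: Ties in |d|, so use the tie-corrected normal approximation.
        E[W] = n(n+1)/4 = 7*8/4 = 14.
        Tie groups: |d|=8 (t=3); sum(t^3 - t) = 24.
        Var[W] = n(n+1)(2n+1)/24 - sum(t^3-t)/48 = 840/24 - 24/48 = 34.5.
        z = (W - E[W]) / sqrt(Var[W]) = (11 - 14) / 5.8737 = -0.5108.
        Two-sided p = 2*Phi(z) = 0.609523.
Step 6: alpha = 0.1. fail to reject H0.

W+ = 17, W- = 11, W = min = 11, p = 0.609523, fail to reject H0.


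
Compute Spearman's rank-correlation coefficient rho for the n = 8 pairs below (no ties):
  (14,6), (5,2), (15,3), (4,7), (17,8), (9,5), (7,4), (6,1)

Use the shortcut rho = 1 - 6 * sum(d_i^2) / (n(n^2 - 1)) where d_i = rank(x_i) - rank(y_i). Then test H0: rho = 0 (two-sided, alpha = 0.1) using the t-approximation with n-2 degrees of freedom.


Step 1: Rank x and y separately (midranks; no ties here).
rank(x): 14->6, 5->2, 15->7, 4->1, 17->8, 9->5, 7->4, 6->3
rank(y): 6->6, 2->2, 3->3, 7->7, 8->8, 5->5, 4->4, 1->1
Step 2: d_i = R_x(i) - R_y(i); compute d_i^2.
  (6-6)^2=0, (2-2)^2=0, (7-3)^2=16, (1-7)^2=36, (8-8)^2=0, (5-5)^2=0, (4-4)^2=0, (3-1)^2=4
sum(d^2) = 56.
Step 3: rho = 1 - 6*56 / (8*(8^2 - 1)) = 1 - 336/504 = 0.333333.
Step 4: Under H0, t = rho * sqrt((n-2)/(1-rho^2)) = 0.8660 ~ t(6).
Step 5: Two-sided p-value from the t-distribution with 6 df = 0.419753.
Step 6: alpha = 0.1. fail to reject H0.

rho = 0.3333, p = 0.419753, fail to reject H0 at alpha = 0.1.


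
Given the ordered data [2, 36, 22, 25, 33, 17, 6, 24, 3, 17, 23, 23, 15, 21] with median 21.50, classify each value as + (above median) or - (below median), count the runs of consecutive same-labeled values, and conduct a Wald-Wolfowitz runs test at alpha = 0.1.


Step 1: Compute median = 21.50; label A = above, B = below.
Labels in order: BAAAABBABBAABB  (n_A = 7, n_B = 7)
Step 2: Count runs R = 7.
Step 3: Under H0 (random ordering), E[R] = 2*n_A*n_B/(n_A+n_B) + 1 = 2*7*7/14 + 1 = 8.0000.
        Var[R] = 2*n_A*n_B*(2*n_A*n_B - n_A - n_B) / ((n_A+n_B)^2 * (n_A+n_B-1)) = 8232/2548 = 3.2308.
        SD[R] = 1.7974.
Step 4: Continuity-corrected z = (R + 0.5 - E[R]) / SD[R] = (7 + 0.5 - 8.0000) / 1.7974 = -0.2782.
Step 5: Two-sided p-value via normal approximation = 2*(1 - Phi(|z|)) = 0.780879.
Step 6: alpha = 0.1. fail to reject H0.

R = 7, z = -0.2782, p = 0.780879, fail to reject H0.


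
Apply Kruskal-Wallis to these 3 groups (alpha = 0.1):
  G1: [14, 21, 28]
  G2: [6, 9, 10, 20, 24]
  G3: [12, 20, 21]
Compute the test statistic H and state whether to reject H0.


Step 1: Combine all N = 11 observations and assign midranks.
sorted (value, group, rank): (6,G2,1), (9,G2,2), (10,G2,3), (12,G3,4), (14,G1,5), (20,G2,6.5), (20,G3,6.5), (21,G1,8.5), (21,G3,8.5), (24,G2,10), (28,G1,11)
Step 2: Sum ranks within each group.
R_1 = 24.5 (n_1 = 3)
R_2 = 22.5 (n_2 = 5)
R_3 = 19 (n_3 = 3)
Step 3: H = 12/(N(N+1)) * sum(R_i^2/n_i) - 3(N+1)
     = 12/(11*12) * (24.5^2/3 + 22.5^2/5 + 19^2/3) - 3*12
     = 0.090909 * 421.667 - 36
     = 2.333333.
Step 4: Ties present; correction factor C = 1 - 12/(11^3 - 11) = 0.990909. Corrected H = 2.333333 / 0.990909 = 2.354740.
Step 5: Under H0, H ~ chi^2(2); p-value = 0.308088.
Step 6: alpha = 0.1. fail to reject H0.

H = 2.3547, df = 2, p = 0.308088, fail to reject H0.


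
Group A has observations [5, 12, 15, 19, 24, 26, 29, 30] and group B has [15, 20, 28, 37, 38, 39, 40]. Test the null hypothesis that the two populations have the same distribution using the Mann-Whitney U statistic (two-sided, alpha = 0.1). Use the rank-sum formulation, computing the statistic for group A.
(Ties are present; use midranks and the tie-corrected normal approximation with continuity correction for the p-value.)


Step 1: Combine and sort all 15 observations; assign midranks.
sorted (value, group): (5,X), (12,X), (15,X), (15,Y), (19,X), (20,Y), (24,X), (26,X), (28,Y), (29,X), (30,X), (37,Y), (38,Y), (39,Y), (40,Y)
ranks: 5->1, 12->2, 15->3.5, 15->3.5, 19->5, 20->6, 24->7, 26->8, 28->9, 29->10, 30->11, 37->12, 38->13, 39->14, 40->15
Step 2: Rank sum for X: R1 = 1 + 2 + 3.5 + 5 + 7 + 8 + 10 + 11 = 47.5.
Step 3: U_X = R1 - n1(n1+1)/2 = 47.5 - 8*9/2 = 47.5 - 36 = 11.5.
       U_Y = n1*n2 - U_X = 56 - 11.5 = 44.5.
Step 4: Ties are present, so use the tie-corrected normal approximation (with continuity correction) for the p-value.
Step 5: p-value = 0.063840; compare to alpha = 0.1. reject H0.

U_X = 11.5, p = 0.063840, reject H0 at alpha = 0.1.


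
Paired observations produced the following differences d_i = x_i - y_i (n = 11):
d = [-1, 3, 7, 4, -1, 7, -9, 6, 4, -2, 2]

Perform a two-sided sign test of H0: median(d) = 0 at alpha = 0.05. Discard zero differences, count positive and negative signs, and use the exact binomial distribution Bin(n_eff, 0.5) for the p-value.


Step 1: Discard zero differences. Original n = 11; n_eff = number of nonzero differences = 11.
Nonzero differences (with sign): -1, +3, +7, +4, -1, +7, -9, +6, +4, -2, +2
Step 2: Count signs: positive = 7, negative = 4.
Step 3: Under H0: P(positive) = 0.5, so the number of positives S ~ Bin(11, 0.5).
Step 4: Two-sided exact p-value = sum of Bin(11,0.5) probabilities at or below the observed probability = 0.548828.
Step 5: alpha = 0.05. fail to reject H0.

n_eff = 11, pos = 7, neg = 4, p = 0.548828, fail to reject H0.


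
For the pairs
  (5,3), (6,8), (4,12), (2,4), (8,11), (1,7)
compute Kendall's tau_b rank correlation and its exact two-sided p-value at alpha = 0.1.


Step 1: Enumerate the 15 unordered pairs (i,j) with i<j and classify each by sign(x_j-x_i) * sign(y_j-y_i).
  (1,2):dx=+1,dy=+5->C; (1,3):dx=-1,dy=+9->D; (1,4):dx=-3,dy=+1->D; (1,5):dx=+3,dy=+8->C
  (1,6):dx=-4,dy=+4->D; (2,3):dx=-2,dy=+4->D; (2,4):dx=-4,dy=-4->C; (2,5):dx=+2,dy=+3->C
  (2,6):dx=-5,dy=-1->C; (3,4):dx=-2,dy=-8->C; (3,5):dx=+4,dy=-1->D; (3,6):dx=-3,dy=-5->C
  (4,5):dx=+6,dy=+7->C; (4,6):dx=-1,dy=+3->D; (5,6):dx=-7,dy=-4->C
Step 2: C = 9, D = 6, total pairs = 15.
Step 3: tau = (C - D)/(n(n-1)/2) = (9 - 6)/15 = 0.200000.
Step 4: Exact two-sided p-value (enumerate n! = 720 permutations of y under H0): p = 0.719444.
Step 5: alpha = 0.1. fail to reject H0.

tau_b = 0.2000 (C=9, D=6), p = 0.719444, fail to reject H0.


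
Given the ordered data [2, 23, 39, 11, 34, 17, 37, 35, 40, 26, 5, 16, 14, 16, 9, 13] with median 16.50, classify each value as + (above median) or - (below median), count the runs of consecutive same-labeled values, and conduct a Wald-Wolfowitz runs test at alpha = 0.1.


Step 1: Compute median = 16.50; label A = above, B = below.
Labels in order: BAABAAAAAABBBBBB  (n_A = 8, n_B = 8)
Step 2: Count runs R = 5.
Step 3: Under H0 (random ordering), E[R] = 2*n_A*n_B/(n_A+n_B) + 1 = 2*8*8/16 + 1 = 9.0000.
        Var[R] = 2*n_A*n_B*(2*n_A*n_B - n_A - n_B) / ((n_A+n_B)^2 * (n_A+n_B-1)) = 14336/3840 = 3.7333.
        SD[R] = 1.9322.
Step 4: Continuity-corrected z = (R + 0.5 - E[R]) / SD[R] = (5 + 0.5 - 9.0000) / 1.9322 = -1.8114.
Step 5: Two-sided p-value via normal approximation = 2*(1 - Phi(|z|)) = 0.070076.
Step 6: alpha = 0.1. reject H0.

R = 5, z = -1.8114, p = 0.070076, reject H0.


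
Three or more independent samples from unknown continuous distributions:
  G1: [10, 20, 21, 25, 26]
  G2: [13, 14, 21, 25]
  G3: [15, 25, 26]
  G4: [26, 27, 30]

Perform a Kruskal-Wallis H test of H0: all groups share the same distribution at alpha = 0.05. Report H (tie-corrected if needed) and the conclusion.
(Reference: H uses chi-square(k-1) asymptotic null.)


Step 1: Combine all N = 15 observations and assign midranks.
sorted (value, group, rank): (10,G1,1), (13,G2,2), (14,G2,3), (15,G3,4), (20,G1,5), (21,G1,6.5), (21,G2,6.5), (25,G1,9), (25,G2,9), (25,G3,9), (26,G1,12), (26,G3,12), (26,G4,12), (27,G4,14), (30,G4,15)
Step 2: Sum ranks within each group.
R_1 = 33.5 (n_1 = 5)
R_2 = 20.5 (n_2 = 4)
R_3 = 25 (n_3 = 3)
R_4 = 41 (n_4 = 3)
Step 3: H = 12/(N(N+1)) * sum(R_i^2/n_i) - 3(N+1)
     = 12/(15*16) * (33.5^2/5 + 20.5^2/4 + 25^2/3 + 41^2/3) - 3*16
     = 0.050000 * 1098.18 - 48
     = 6.908958.
Step 4: Ties present; correction factor C = 1 - 54/(15^3 - 15) = 0.983929. Corrected H = 6.908958 / 0.983929 = 7.021809.
Step 5: Under H0, H ~ chi^2(3); p-value = 0.071206.
Step 6: alpha = 0.05. fail to reject H0.

H = 7.0218, df = 3, p = 0.071206, fail to reject H0.


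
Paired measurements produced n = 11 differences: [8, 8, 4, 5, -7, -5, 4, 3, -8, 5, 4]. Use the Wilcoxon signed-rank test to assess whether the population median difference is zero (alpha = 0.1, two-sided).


Step 1: Drop any zero differences (none here) and take |d_i|.
|d| = [8, 8, 4, 5, 7, 5, 4, 3, 8, 5, 4]
Step 2: Midrank |d_i| (ties get averaged ranks).
ranks: |8|->10, |8|->10, |4|->3, |5|->6, |7|->8, |5|->6, |4|->3, |3|->1, |8|->10, |5|->6, |4|->3
Step 3: Attach original signs; sum ranks with positive sign and with negative sign.
W+ = 10 + 10 + 3 + 6 + 3 + 1 + 6 + 3 = 42
W- = 8 + 6 + 10 = 24
(Check: W+ + W- = 66 should equal n(n+1)/2 = 66.)
Step 4: Test statistic W = min(W+, W-) = 24.
Step 5: Ties in |d|, so use the tie-corrected normal approximation.
        E[W] = n(n+1)/4 = 11*12/4 = 33.
        Tie groups: |d|=4 (t=3), |d|=5 (t=3), |d|=8 (t=3); sum(t^3 - t) = 72.
        Var[W] = n(n+1)(2n+1)/24 - sum(t^3-t)/48 = 3036/24 - 72/48 = 125.
        z = (W - E[W]) / sqrt(Var[W]) = (24 - 33) / 11.1803 = -0.8050.
        Two-sided p = 2*Phi(z) = 0.420829.
Step 6: alpha = 0.1. fail to reject H0.

W+ = 42, W- = 24, W = min = 24, p = 0.420829, fail to reject H0.


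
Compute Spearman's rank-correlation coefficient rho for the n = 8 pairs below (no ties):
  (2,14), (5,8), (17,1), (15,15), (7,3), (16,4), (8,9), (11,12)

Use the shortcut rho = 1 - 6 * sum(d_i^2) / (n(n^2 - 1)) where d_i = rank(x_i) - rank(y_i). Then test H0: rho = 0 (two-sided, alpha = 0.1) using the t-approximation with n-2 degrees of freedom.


Step 1: Rank x and y separately (midranks; no ties here).
rank(x): 2->1, 5->2, 17->8, 15->6, 7->3, 16->7, 8->4, 11->5
rank(y): 14->7, 8->4, 1->1, 15->8, 3->2, 4->3, 9->5, 12->6
Step 2: d_i = R_x(i) - R_y(i); compute d_i^2.
  (1-7)^2=36, (2-4)^2=4, (8-1)^2=49, (6-8)^2=4, (3-2)^2=1, (7-3)^2=16, (4-5)^2=1, (5-6)^2=1
sum(d^2) = 112.
Step 3: rho = 1 - 6*112 / (8*(8^2 - 1)) = 1 - 672/504 = -0.333333.
Step 4: Under H0, t = rho * sqrt((n-2)/(1-rho^2)) = -0.8660 ~ t(6).
Step 5: Two-sided p-value from the t-distribution with 6 df = 0.419753.
Step 6: alpha = 0.1. fail to reject H0.

rho = -0.3333, p = 0.419753, fail to reject H0 at alpha = 0.1.


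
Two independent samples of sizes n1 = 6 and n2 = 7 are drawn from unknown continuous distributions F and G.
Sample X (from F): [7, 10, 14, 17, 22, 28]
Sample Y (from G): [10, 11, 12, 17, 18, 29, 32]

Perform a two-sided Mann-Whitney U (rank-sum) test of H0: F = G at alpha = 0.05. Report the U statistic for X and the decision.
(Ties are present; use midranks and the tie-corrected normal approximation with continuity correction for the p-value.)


Step 1: Combine and sort all 13 observations; assign midranks.
sorted (value, group): (7,X), (10,X), (10,Y), (11,Y), (12,Y), (14,X), (17,X), (17,Y), (18,Y), (22,X), (28,X), (29,Y), (32,Y)
ranks: 7->1, 10->2.5, 10->2.5, 11->4, 12->5, 14->6, 17->7.5, 17->7.5, 18->9, 22->10, 28->11, 29->12, 32->13
Step 2: Rank sum for X: R1 = 1 + 2.5 + 6 + 7.5 + 10 + 11 = 38.
Step 3: U_X = R1 - n1(n1+1)/2 = 38 - 6*7/2 = 38 - 21 = 17.
       U_Y = n1*n2 - U_X = 42 - 17 = 25.
Step 4: Ties are present, so use the tie-corrected normal approximation (with continuity correction) for the p-value.
Step 5: p-value = 0.616104; compare to alpha = 0.05. fail to reject H0.

U_X = 17, p = 0.616104, fail to reject H0 at alpha = 0.05.


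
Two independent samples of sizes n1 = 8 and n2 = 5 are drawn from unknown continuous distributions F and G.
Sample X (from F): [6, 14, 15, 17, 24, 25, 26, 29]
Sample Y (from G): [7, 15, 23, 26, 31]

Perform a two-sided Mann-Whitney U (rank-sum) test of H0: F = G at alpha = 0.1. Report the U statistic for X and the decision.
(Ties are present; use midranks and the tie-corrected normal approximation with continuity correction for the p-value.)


Step 1: Combine and sort all 13 observations; assign midranks.
sorted (value, group): (6,X), (7,Y), (14,X), (15,X), (15,Y), (17,X), (23,Y), (24,X), (25,X), (26,X), (26,Y), (29,X), (31,Y)
ranks: 6->1, 7->2, 14->3, 15->4.5, 15->4.5, 17->6, 23->7, 24->8, 25->9, 26->10.5, 26->10.5, 29->12, 31->13
Step 2: Rank sum for X: R1 = 1 + 3 + 4.5 + 6 + 8 + 9 + 10.5 + 12 = 54.
Step 3: U_X = R1 - n1(n1+1)/2 = 54 - 8*9/2 = 54 - 36 = 18.
       U_Y = n1*n2 - U_X = 40 - 18 = 22.
Step 4: Ties are present, so use the tie-corrected normal approximation (with continuity correction) for the p-value.
Step 5: p-value = 0.825728; compare to alpha = 0.1. fail to reject H0.

U_X = 18, p = 0.825728, fail to reject H0 at alpha = 0.1.


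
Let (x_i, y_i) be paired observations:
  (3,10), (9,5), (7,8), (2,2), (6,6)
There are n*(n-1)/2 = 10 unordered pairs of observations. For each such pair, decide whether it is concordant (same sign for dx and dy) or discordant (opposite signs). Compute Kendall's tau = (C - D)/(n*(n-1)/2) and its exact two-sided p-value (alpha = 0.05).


Step 1: Enumerate the 10 unordered pairs (i,j) with i<j and classify each by sign(x_j-x_i) * sign(y_j-y_i).
  (1,2):dx=+6,dy=-5->D; (1,3):dx=+4,dy=-2->D; (1,4):dx=-1,dy=-8->C; (1,5):dx=+3,dy=-4->D
  (2,3):dx=-2,dy=+3->D; (2,4):dx=-7,dy=-3->C; (2,5):dx=-3,dy=+1->D; (3,4):dx=-5,dy=-6->C
  (3,5):dx=-1,dy=-2->C; (4,5):dx=+4,dy=+4->C
Step 2: C = 5, D = 5, total pairs = 10.
Step 3: tau = (C - D)/(n(n-1)/2) = (5 - 5)/10 = 0.000000.
Step 4: Exact two-sided p-value (enumerate n! = 120 permutations of y under H0): p = 1.000000.
Step 5: alpha = 0.05. fail to reject H0.

tau_b = 0.0000 (C=5, D=5), p = 1.000000, fail to reject H0.


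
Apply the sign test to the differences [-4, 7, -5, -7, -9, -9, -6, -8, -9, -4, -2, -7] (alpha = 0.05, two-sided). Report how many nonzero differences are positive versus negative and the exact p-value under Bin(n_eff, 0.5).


Step 1: Discard zero differences. Original n = 12; n_eff = number of nonzero differences = 12.
Nonzero differences (with sign): -4, +7, -5, -7, -9, -9, -6, -8, -9, -4, -2, -7
Step 2: Count signs: positive = 1, negative = 11.
Step 3: Under H0: P(positive) = 0.5, so the number of positives S ~ Bin(12, 0.5).
Step 4: Two-sided exact p-value = sum of Bin(12,0.5) probabilities at or below the observed probability = 0.006348.
Step 5: alpha = 0.05. reject H0.

n_eff = 12, pos = 1, neg = 11, p = 0.006348, reject H0.


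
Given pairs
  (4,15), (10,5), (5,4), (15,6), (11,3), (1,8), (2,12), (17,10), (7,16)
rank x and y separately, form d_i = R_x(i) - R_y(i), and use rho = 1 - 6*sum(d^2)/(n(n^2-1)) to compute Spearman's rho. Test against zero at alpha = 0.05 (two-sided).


Step 1: Rank x and y separately (midranks; no ties here).
rank(x): 4->3, 10->6, 5->4, 15->8, 11->7, 1->1, 2->2, 17->9, 7->5
rank(y): 15->8, 5->3, 4->2, 6->4, 3->1, 8->5, 12->7, 10->6, 16->9
Step 2: d_i = R_x(i) - R_y(i); compute d_i^2.
  (3-8)^2=25, (6-3)^2=9, (4-2)^2=4, (8-4)^2=16, (7-1)^2=36, (1-5)^2=16, (2-7)^2=25, (9-6)^2=9, (5-9)^2=16
sum(d^2) = 156.
Step 3: rho = 1 - 6*156 / (9*(9^2 - 1)) = 1 - 936/720 = -0.300000.
Step 4: Under H0, t = rho * sqrt((n-2)/(1-rho^2)) = -0.8321 ~ t(7).
Step 5: Two-sided p-value from the t-distribution with 7 df = 0.432845.
Step 6: alpha = 0.05. fail to reject H0.

rho = -0.3000, p = 0.432845, fail to reject H0 at alpha = 0.05.


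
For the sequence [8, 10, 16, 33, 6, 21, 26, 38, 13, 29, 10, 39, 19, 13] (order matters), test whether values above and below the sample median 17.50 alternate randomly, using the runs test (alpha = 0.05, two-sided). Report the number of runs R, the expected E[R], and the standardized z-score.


Step 1: Compute median = 17.50; label A = above, B = below.
Labels in order: BBBABAAABABAAB  (n_A = 7, n_B = 7)
Step 2: Count runs R = 9.
Step 3: Under H0 (random ordering), E[R] = 2*n_A*n_B/(n_A+n_B) + 1 = 2*7*7/14 + 1 = 8.0000.
        Var[R] = 2*n_A*n_B*(2*n_A*n_B - n_A - n_B) / ((n_A+n_B)^2 * (n_A+n_B-1)) = 8232/2548 = 3.2308.
        SD[R] = 1.7974.
Step 4: Continuity-corrected z = (R - 0.5 - E[R]) / SD[R] = (9 - 0.5 - 8.0000) / 1.7974 = 0.2782.
Step 5: Two-sided p-value via normal approximation = 2*(1 - Phi(|z|)) = 0.780879.
Step 6: alpha = 0.05. fail to reject H0.

R = 9, z = 0.2782, p = 0.780879, fail to reject H0.


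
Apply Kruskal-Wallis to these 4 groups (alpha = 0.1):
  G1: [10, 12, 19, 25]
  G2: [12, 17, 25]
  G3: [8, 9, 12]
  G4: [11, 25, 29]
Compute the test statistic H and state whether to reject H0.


Step 1: Combine all N = 13 observations and assign midranks.
sorted (value, group, rank): (8,G3,1), (9,G3,2), (10,G1,3), (11,G4,4), (12,G1,6), (12,G2,6), (12,G3,6), (17,G2,8), (19,G1,9), (25,G1,11), (25,G2,11), (25,G4,11), (29,G4,13)
Step 2: Sum ranks within each group.
R_1 = 29 (n_1 = 4)
R_2 = 25 (n_2 = 3)
R_3 = 9 (n_3 = 3)
R_4 = 28 (n_4 = 3)
Step 3: H = 12/(N(N+1)) * sum(R_i^2/n_i) - 3(N+1)
     = 12/(13*14) * (29^2/4 + 25^2/3 + 9^2/3 + 28^2/3) - 3*14
     = 0.065934 * 706.917 - 42
     = 4.609890.
Step 4: Ties present; correction factor C = 1 - 48/(13^3 - 13) = 0.978022. Corrected H = 4.609890 / 0.978022 = 4.713483.
Step 5: Under H0, H ~ chi^2(3); p-value = 0.194020.
Step 6: alpha = 0.1. fail to reject H0.

H = 4.7135, df = 3, p = 0.194020, fail to reject H0.


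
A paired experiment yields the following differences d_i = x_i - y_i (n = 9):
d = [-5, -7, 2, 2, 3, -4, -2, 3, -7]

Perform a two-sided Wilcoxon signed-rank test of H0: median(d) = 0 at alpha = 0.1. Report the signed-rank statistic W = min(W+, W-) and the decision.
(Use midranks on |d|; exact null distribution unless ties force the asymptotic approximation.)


Step 1: Drop any zero differences (none here) and take |d_i|.
|d| = [5, 7, 2, 2, 3, 4, 2, 3, 7]
Step 2: Midrank |d_i| (ties get averaged ranks).
ranks: |5|->7, |7|->8.5, |2|->2, |2|->2, |3|->4.5, |4|->6, |2|->2, |3|->4.5, |7|->8.5
Step 3: Attach original signs; sum ranks with positive sign and with negative sign.
W+ = 2 + 2 + 4.5 + 4.5 = 13
W- = 7 + 8.5 + 6 + 2 + 8.5 = 32
(Check: W+ + W- = 45 should equal n(n+1)/2 = 45.)
Step 4: Test statistic W = min(W+, W-) = 13.
Step 5: Ties in |d|, so use the tie-corrected normal approximation.
        E[W] = n(n+1)/4 = 9*10/4 = 22.5.
        Tie groups: |d|=2 (t=3), |d|=3 (t=2), |d|=7 (t=2); sum(t^3 - t) = 36.
        Var[W] = n(n+1)(2n+1)/24 - sum(t^3-t)/48 = 1710/24 - 36/48 = 70.5.
        z = (W - E[W]) / sqrt(Var[W]) = (13 - 22.5) / 8.3964 = -1.1314.
        Two-sided p = 2*Phi(z) = 0.257873.
Step 6: alpha = 0.1. fail to reject H0.

W+ = 13, W- = 32, W = min = 13, p = 0.257873, fail to reject H0.


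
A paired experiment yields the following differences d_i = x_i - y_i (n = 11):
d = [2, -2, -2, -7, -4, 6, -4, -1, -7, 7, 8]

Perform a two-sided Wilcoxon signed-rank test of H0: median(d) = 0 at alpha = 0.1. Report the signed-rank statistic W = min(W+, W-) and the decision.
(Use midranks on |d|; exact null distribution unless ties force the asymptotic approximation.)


Step 1: Drop any zero differences (none here) and take |d_i|.
|d| = [2, 2, 2, 7, 4, 6, 4, 1, 7, 7, 8]
Step 2: Midrank |d_i| (ties get averaged ranks).
ranks: |2|->3, |2|->3, |2|->3, |7|->9, |4|->5.5, |6|->7, |4|->5.5, |1|->1, |7|->9, |7|->9, |8|->11
Step 3: Attach original signs; sum ranks with positive sign and with negative sign.
W+ = 3 + 7 + 9 + 11 = 30
W- = 3 + 3 + 9 + 5.5 + 5.5 + 1 + 9 = 36
(Check: W+ + W- = 66 should equal n(n+1)/2 = 66.)
Step 4: Test statistic W = min(W+, W-) = 30.
Step 5: Ties in |d|, so use the tie-corrected normal approximation.
        E[W] = n(n+1)/4 = 11*12/4 = 33.
        Tie groups: |d|=2 (t=3), |d|=4 (t=2), |d|=7 (t=3); sum(t^3 - t) = 54.
        Var[W] = n(n+1)(2n+1)/24 - sum(t^3-t)/48 = 3036/24 - 54/48 = 125.375.
        z = (W - E[W]) / sqrt(Var[W]) = (30 - 33) / 11.1971 = -0.2679.
        Two-sided p = 2*Phi(z) = 0.788756.
Step 6: alpha = 0.1. fail to reject H0.

W+ = 30, W- = 36, W = min = 30, p = 0.788756, fail to reject H0.


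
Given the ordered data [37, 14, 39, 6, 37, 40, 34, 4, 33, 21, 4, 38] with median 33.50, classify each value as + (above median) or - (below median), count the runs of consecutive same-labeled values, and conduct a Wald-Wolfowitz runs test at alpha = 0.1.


Step 1: Compute median = 33.50; label A = above, B = below.
Labels in order: ABABAAABBBBA  (n_A = 6, n_B = 6)
Step 2: Count runs R = 7.
Step 3: Under H0 (random ordering), E[R] = 2*n_A*n_B/(n_A+n_B) + 1 = 2*6*6/12 + 1 = 7.0000.
        Var[R] = 2*n_A*n_B*(2*n_A*n_B - n_A - n_B) / ((n_A+n_B)^2 * (n_A+n_B-1)) = 4320/1584 = 2.7273.
        SD[R] = 1.6514.
Step 4: R = E[R], so z = 0 with no continuity correction.
Step 5: Two-sided p-value via normal approximation = 2*(1 - Phi(|z|)) = 1.000000.
Step 6: alpha = 0.1. fail to reject H0.

R = 7, z = 0.0000, p = 1.000000, fail to reject H0.


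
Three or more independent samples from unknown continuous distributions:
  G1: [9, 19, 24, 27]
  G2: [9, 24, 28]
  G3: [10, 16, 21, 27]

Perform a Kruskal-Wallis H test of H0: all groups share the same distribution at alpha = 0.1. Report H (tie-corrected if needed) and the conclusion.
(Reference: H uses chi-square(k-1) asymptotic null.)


Step 1: Combine all N = 11 observations and assign midranks.
sorted (value, group, rank): (9,G1,1.5), (9,G2,1.5), (10,G3,3), (16,G3,4), (19,G1,5), (21,G3,6), (24,G1,7.5), (24,G2,7.5), (27,G1,9.5), (27,G3,9.5), (28,G2,11)
Step 2: Sum ranks within each group.
R_1 = 23.5 (n_1 = 4)
R_2 = 20 (n_2 = 3)
R_3 = 22.5 (n_3 = 4)
Step 3: H = 12/(N(N+1)) * sum(R_i^2/n_i) - 3(N+1)
     = 12/(11*12) * (23.5^2/4 + 20^2/3 + 22.5^2/4) - 3*12
     = 0.090909 * 397.958 - 36
     = 0.178030.
Step 4: Ties present; correction factor C = 1 - 18/(11^3 - 11) = 0.986364. Corrected H = 0.178030 / 0.986364 = 0.180492.
Step 5: Under H0, H ~ chi^2(2); p-value = 0.913707.
Step 6: alpha = 0.1. fail to reject H0.

H = 0.1805, df = 2, p = 0.913707, fail to reject H0.


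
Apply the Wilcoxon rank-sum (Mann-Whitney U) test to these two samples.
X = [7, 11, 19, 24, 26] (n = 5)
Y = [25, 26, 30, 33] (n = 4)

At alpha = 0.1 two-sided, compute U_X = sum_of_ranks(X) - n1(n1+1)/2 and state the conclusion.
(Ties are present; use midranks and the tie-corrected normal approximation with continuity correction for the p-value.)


Step 1: Combine and sort all 9 observations; assign midranks.
sorted (value, group): (7,X), (11,X), (19,X), (24,X), (25,Y), (26,X), (26,Y), (30,Y), (33,Y)
ranks: 7->1, 11->2, 19->3, 24->4, 25->5, 26->6.5, 26->6.5, 30->8, 33->9
Step 2: Rank sum for X: R1 = 1 + 2 + 3 + 4 + 6.5 = 16.5.
Step 3: U_X = R1 - n1(n1+1)/2 = 16.5 - 5*6/2 = 16.5 - 15 = 1.5.
       U_Y = n1*n2 - U_X = 20 - 1.5 = 18.5.
Step 4: Ties are present, so use the tie-corrected normal approximation (with continuity correction) for the p-value.
Step 5: p-value = 0.049090; compare to alpha = 0.1. reject H0.

U_X = 1.5, p = 0.049090, reject H0 at alpha = 0.1.


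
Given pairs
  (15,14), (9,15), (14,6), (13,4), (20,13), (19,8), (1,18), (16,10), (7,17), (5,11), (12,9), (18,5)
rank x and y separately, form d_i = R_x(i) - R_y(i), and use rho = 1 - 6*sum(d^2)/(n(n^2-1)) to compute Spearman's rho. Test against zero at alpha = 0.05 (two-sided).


Step 1: Rank x and y separately (midranks; no ties here).
rank(x): 15->8, 9->4, 14->7, 13->6, 20->12, 19->11, 1->1, 16->9, 7->3, 5->2, 12->5, 18->10
rank(y): 14->9, 15->10, 6->3, 4->1, 13->8, 8->4, 18->12, 10->6, 17->11, 11->7, 9->5, 5->2
Step 2: d_i = R_x(i) - R_y(i); compute d_i^2.
  (8-9)^2=1, (4-10)^2=36, (7-3)^2=16, (6-1)^2=25, (12-8)^2=16, (11-4)^2=49, (1-12)^2=121, (9-6)^2=9, (3-11)^2=64, (2-7)^2=25, (5-5)^2=0, (10-2)^2=64
sum(d^2) = 426.
Step 3: rho = 1 - 6*426 / (12*(12^2 - 1)) = 1 - 2556/1716 = -0.489510.
Step 4: Under H0, t = rho * sqrt((n-2)/(1-rho^2)) = -1.7752 ~ t(10).
Step 5: Two-sided p-value from the t-distribution with 10 df = 0.106252.
Step 6: alpha = 0.05. fail to reject H0.

rho = -0.4895, p = 0.106252, fail to reject H0 at alpha = 0.05.


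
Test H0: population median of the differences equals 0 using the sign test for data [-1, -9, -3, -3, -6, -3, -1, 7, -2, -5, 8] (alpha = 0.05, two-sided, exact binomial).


Step 1: Discard zero differences. Original n = 11; n_eff = number of nonzero differences = 11.
Nonzero differences (with sign): -1, -9, -3, -3, -6, -3, -1, +7, -2, -5, +8
Step 2: Count signs: positive = 2, negative = 9.
Step 3: Under H0: P(positive) = 0.5, so the number of positives S ~ Bin(11, 0.5).
Step 4: Two-sided exact p-value = sum of Bin(11,0.5) probabilities at or below the observed probability = 0.065430.
Step 5: alpha = 0.05. fail to reject H0.

n_eff = 11, pos = 2, neg = 9, p = 0.065430, fail to reject H0.


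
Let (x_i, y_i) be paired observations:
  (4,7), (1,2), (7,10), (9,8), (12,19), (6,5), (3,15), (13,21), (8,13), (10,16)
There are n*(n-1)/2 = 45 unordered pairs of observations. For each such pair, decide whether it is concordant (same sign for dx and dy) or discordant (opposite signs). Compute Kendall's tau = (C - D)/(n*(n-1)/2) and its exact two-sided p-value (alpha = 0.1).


Step 1: Enumerate the 45 unordered pairs (i,j) with i<j and classify each by sign(x_j-x_i) * sign(y_j-y_i).
  (1,2):dx=-3,dy=-5->C; (1,3):dx=+3,dy=+3->C; (1,4):dx=+5,dy=+1->C; (1,5):dx=+8,dy=+12->C
  (1,6):dx=+2,dy=-2->D; (1,7):dx=-1,dy=+8->D; (1,8):dx=+9,dy=+14->C; (1,9):dx=+4,dy=+6->C
  (1,10):dx=+6,dy=+9->C; (2,3):dx=+6,dy=+8->C; (2,4):dx=+8,dy=+6->C; (2,5):dx=+11,dy=+17->C
  (2,6):dx=+5,dy=+3->C; (2,7):dx=+2,dy=+13->C; (2,8):dx=+12,dy=+19->C; (2,9):dx=+7,dy=+11->C
  (2,10):dx=+9,dy=+14->C; (3,4):dx=+2,dy=-2->D; (3,5):dx=+5,dy=+9->C; (3,6):dx=-1,dy=-5->C
  (3,7):dx=-4,dy=+5->D; (3,8):dx=+6,dy=+11->C; (3,9):dx=+1,dy=+3->C; (3,10):dx=+3,dy=+6->C
  (4,5):dx=+3,dy=+11->C; (4,6):dx=-3,dy=-3->C; (4,7):dx=-6,dy=+7->D; (4,8):dx=+4,dy=+13->C
  (4,9):dx=-1,dy=+5->D; (4,10):dx=+1,dy=+8->C; (5,6):dx=-6,dy=-14->C; (5,7):dx=-9,dy=-4->C
  (5,8):dx=+1,dy=+2->C; (5,9):dx=-4,dy=-6->C; (5,10):dx=-2,dy=-3->C; (6,7):dx=-3,dy=+10->D
  (6,8):dx=+7,dy=+16->C; (6,9):dx=+2,dy=+8->C; (6,10):dx=+4,dy=+11->C; (7,8):dx=+10,dy=+6->C
  (7,9):dx=+5,dy=-2->D; (7,10):dx=+7,dy=+1->C; (8,9):dx=-5,dy=-8->C; (8,10):dx=-3,dy=-5->C
  (9,10):dx=+2,dy=+3->C
Step 2: C = 37, D = 8, total pairs = 45.
Step 3: tau = (C - D)/(n(n-1)/2) = (37 - 8)/45 = 0.644444.
Step 4: Exact two-sided p-value (enumerate n! = 3628800 permutations of y under H0): p = 0.009148.
Step 5: alpha = 0.1. reject H0.

tau_b = 0.6444 (C=37, D=8), p = 0.009148, reject H0.


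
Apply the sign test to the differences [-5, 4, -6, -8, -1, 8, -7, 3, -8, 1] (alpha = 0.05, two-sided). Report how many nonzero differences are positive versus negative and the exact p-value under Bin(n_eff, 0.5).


Step 1: Discard zero differences. Original n = 10; n_eff = number of nonzero differences = 10.
Nonzero differences (with sign): -5, +4, -6, -8, -1, +8, -7, +3, -8, +1
Step 2: Count signs: positive = 4, negative = 6.
Step 3: Under H0: P(positive) = 0.5, so the number of positives S ~ Bin(10, 0.5).
Step 4: Two-sided exact p-value = sum of Bin(10,0.5) probabilities at or below the observed probability = 0.753906.
Step 5: alpha = 0.05. fail to reject H0.

n_eff = 10, pos = 4, neg = 6, p = 0.753906, fail to reject H0.


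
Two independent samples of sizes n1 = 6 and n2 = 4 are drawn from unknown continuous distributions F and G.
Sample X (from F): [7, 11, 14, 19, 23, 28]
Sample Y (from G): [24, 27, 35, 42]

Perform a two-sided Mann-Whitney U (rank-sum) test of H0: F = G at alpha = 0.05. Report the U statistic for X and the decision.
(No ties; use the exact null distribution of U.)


Step 1: Combine and sort all 10 observations; assign midranks.
sorted (value, group): (7,X), (11,X), (14,X), (19,X), (23,X), (24,Y), (27,Y), (28,X), (35,Y), (42,Y)
ranks: 7->1, 11->2, 14->3, 19->4, 23->5, 24->6, 27->7, 28->8, 35->9, 42->10
Step 2: Rank sum for X: R1 = 1 + 2 + 3 + 4 + 5 + 8 = 23.
Step 3: U_X = R1 - n1(n1+1)/2 = 23 - 6*7/2 = 23 - 21 = 2.
       U_Y = n1*n2 - U_X = 24 - 2 = 22.
Step 4: No ties, so the exact null distribution of U (based on enumerating the C(10,6) = 210 equally likely rank assignments) gives the two-sided p-value.
Step 5: p-value = 0.038095; compare to alpha = 0.05. reject H0.

U_X = 2, p = 0.038095, reject H0 at alpha = 0.05.


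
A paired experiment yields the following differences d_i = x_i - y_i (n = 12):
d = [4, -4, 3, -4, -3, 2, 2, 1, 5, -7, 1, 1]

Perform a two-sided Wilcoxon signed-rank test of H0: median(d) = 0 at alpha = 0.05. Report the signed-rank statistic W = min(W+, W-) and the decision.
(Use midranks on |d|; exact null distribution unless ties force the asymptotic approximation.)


Step 1: Drop any zero differences (none here) and take |d_i|.
|d| = [4, 4, 3, 4, 3, 2, 2, 1, 5, 7, 1, 1]
Step 2: Midrank |d_i| (ties get averaged ranks).
ranks: |4|->9, |4|->9, |3|->6.5, |4|->9, |3|->6.5, |2|->4.5, |2|->4.5, |1|->2, |5|->11, |7|->12, |1|->2, |1|->2
Step 3: Attach original signs; sum ranks with positive sign and with negative sign.
W+ = 9 + 6.5 + 4.5 + 4.5 + 2 + 11 + 2 + 2 = 41.5
W- = 9 + 9 + 6.5 + 12 = 36.5
(Check: W+ + W- = 78 should equal n(n+1)/2 = 78.)
Step 4: Test statistic W = min(W+, W-) = 36.5.
Step 5: Ties in |d|, so use the tie-corrected normal approximation.
        E[W] = n(n+1)/4 = 12*13/4 = 39.
        Tie groups: |d|=1 (t=3), |d|=2 (t=2), |d|=3 (t=2), |d|=4 (t=3); sum(t^3 - t) = 60.
        Var[W] = n(n+1)(2n+1)/24 - sum(t^3-t)/48 = 3900/24 - 60/48 = 161.25.
        z = (W - E[W]) / sqrt(Var[W]) = (36.5 - 39) / 12.6984 = -0.1969.
        Two-sided p = 2*Phi(z) = 0.843926.
Step 6: alpha = 0.05. fail to reject H0.

W+ = 41.5, W- = 36.5, W = min = 36.5, p = 0.843926, fail to reject H0.


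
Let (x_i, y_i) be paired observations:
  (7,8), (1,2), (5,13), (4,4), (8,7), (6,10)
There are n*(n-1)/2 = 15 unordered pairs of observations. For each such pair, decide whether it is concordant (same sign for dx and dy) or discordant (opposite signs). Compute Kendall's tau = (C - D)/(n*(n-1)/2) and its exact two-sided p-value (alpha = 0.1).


Step 1: Enumerate the 15 unordered pairs (i,j) with i<j and classify each by sign(x_j-x_i) * sign(y_j-y_i).
  (1,2):dx=-6,dy=-6->C; (1,3):dx=-2,dy=+5->D; (1,4):dx=-3,dy=-4->C; (1,5):dx=+1,dy=-1->D
  (1,6):dx=-1,dy=+2->D; (2,3):dx=+4,dy=+11->C; (2,4):dx=+3,dy=+2->C; (2,5):dx=+7,dy=+5->C
  (2,6):dx=+5,dy=+8->C; (3,4):dx=-1,dy=-9->C; (3,5):dx=+3,dy=-6->D; (3,6):dx=+1,dy=-3->D
  (4,5):dx=+4,dy=+3->C; (4,6):dx=+2,dy=+6->C; (5,6):dx=-2,dy=+3->D
Step 2: C = 9, D = 6, total pairs = 15.
Step 3: tau = (C - D)/(n(n-1)/2) = (9 - 6)/15 = 0.200000.
Step 4: Exact two-sided p-value (enumerate n! = 720 permutations of y under H0): p = 0.719444.
Step 5: alpha = 0.1. fail to reject H0.

tau_b = 0.2000 (C=9, D=6), p = 0.719444, fail to reject H0.


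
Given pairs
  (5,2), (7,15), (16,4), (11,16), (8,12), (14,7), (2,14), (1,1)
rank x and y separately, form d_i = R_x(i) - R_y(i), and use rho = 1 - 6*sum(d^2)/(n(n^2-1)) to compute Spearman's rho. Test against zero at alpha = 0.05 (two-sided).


Step 1: Rank x and y separately (midranks; no ties here).
rank(x): 5->3, 7->4, 16->8, 11->6, 8->5, 14->7, 2->2, 1->1
rank(y): 2->2, 15->7, 4->3, 16->8, 12->5, 7->4, 14->6, 1->1
Step 2: d_i = R_x(i) - R_y(i); compute d_i^2.
  (3-2)^2=1, (4-7)^2=9, (8-3)^2=25, (6-8)^2=4, (5-5)^2=0, (7-4)^2=9, (2-6)^2=16, (1-1)^2=0
sum(d^2) = 64.
Step 3: rho = 1 - 6*64 / (8*(8^2 - 1)) = 1 - 384/504 = 0.238095.
Step 4: Under H0, t = rho * sqrt((n-2)/(1-rho^2)) = 0.6005 ~ t(6).
Step 5: Two-sided p-value from the t-distribution with 6 df = 0.570156.
Step 6: alpha = 0.05. fail to reject H0.

rho = 0.2381, p = 0.570156, fail to reject H0 at alpha = 0.05.


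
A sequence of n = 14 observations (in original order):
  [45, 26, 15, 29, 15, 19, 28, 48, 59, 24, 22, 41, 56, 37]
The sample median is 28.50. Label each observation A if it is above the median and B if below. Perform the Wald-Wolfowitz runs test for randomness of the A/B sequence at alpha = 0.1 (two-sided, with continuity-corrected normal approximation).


Step 1: Compute median = 28.50; label A = above, B = below.
Labels in order: ABBABBBAABBAAA  (n_A = 7, n_B = 7)
Step 2: Count runs R = 7.
Step 3: Under H0 (random ordering), E[R] = 2*n_A*n_B/(n_A+n_B) + 1 = 2*7*7/14 + 1 = 8.0000.
        Var[R] = 2*n_A*n_B*(2*n_A*n_B - n_A - n_B) / ((n_A+n_B)^2 * (n_A+n_B-1)) = 8232/2548 = 3.2308.
        SD[R] = 1.7974.
Step 4: Continuity-corrected z = (R + 0.5 - E[R]) / SD[R] = (7 + 0.5 - 8.0000) / 1.7974 = -0.2782.
Step 5: Two-sided p-value via normal approximation = 2*(1 - Phi(|z|)) = 0.780879.
Step 6: alpha = 0.1. fail to reject H0.

R = 7, z = -0.2782, p = 0.780879, fail to reject H0.


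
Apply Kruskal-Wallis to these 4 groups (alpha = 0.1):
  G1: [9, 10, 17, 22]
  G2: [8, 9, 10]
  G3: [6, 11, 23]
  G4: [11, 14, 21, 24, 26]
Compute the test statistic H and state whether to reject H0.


Step 1: Combine all N = 15 observations and assign midranks.
sorted (value, group, rank): (6,G3,1), (8,G2,2), (9,G1,3.5), (9,G2,3.5), (10,G1,5.5), (10,G2,5.5), (11,G3,7.5), (11,G4,7.5), (14,G4,9), (17,G1,10), (21,G4,11), (22,G1,12), (23,G3,13), (24,G4,14), (26,G4,15)
Step 2: Sum ranks within each group.
R_1 = 31 (n_1 = 4)
R_2 = 11 (n_2 = 3)
R_3 = 21.5 (n_3 = 3)
R_4 = 56.5 (n_4 = 5)
Step 3: H = 12/(N(N+1)) * sum(R_i^2/n_i) - 3(N+1)
     = 12/(15*16) * (31^2/4 + 11^2/3 + 21.5^2/3 + 56.5^2/5) - 3*16
     = 0.050000 * 1073.12 - 48
     = 5.655833.
Step 4: Ties present; correction factor C = 1 - 18/(15^3 - 15) = 0.994643. Corrected H = 5.655833 / 0.994643 = 5.686296.
Step 5: Under H0, H ~ chi^2(3); p-value = 0.127911.
Step 6: alpha = 0.1. fail to reject H0.

H = 5.6863, df = 3, p = 0.127911, fail to reject H0.


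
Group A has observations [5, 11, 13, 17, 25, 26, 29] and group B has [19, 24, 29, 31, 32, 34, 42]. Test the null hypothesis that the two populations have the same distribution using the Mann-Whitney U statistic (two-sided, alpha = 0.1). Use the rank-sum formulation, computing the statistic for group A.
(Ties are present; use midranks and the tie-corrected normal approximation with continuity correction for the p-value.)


Step 1: Combine and sort all 14 observations; assign midranks.
sorted (value, group): (5,X), (11,X), (13,X), (17,X), (19,Y), (24,Y), (25,X), (26,X), (29,X), (29,Y), (31,Y), (32,Y), (34,Y), (42,Y)
ranks: 5->1, 11->2, 13->3, 17->4, 19->5, 24->6, 25->7, 26->8, 29->9.5, 29->9.5, 31->11, 32->12, 34->13, 42->14
Step 2: Rank sum for X: R1 = 1 + 2 + 3 + 4 + 7 + 8 + 9.5 = 34.5.
Step 3: U_X = R1 - n1(n1+1)/2 = 34.5 - 7*8/2 = 34.5 - 28 = 6.5.
       U_Y = n1*n2 - U_X = 49 - 6.5 = 42.5.
Step 4: Ties are present, so use the tie-corrected normal approximation (with continuity correction) for the p-value.
Step 5: p-value = 0.025187; compare to alpha = 0.1. reject H0.

U_X = 6.5, p = 0.025187, reject H0 at alpha = 0.1.


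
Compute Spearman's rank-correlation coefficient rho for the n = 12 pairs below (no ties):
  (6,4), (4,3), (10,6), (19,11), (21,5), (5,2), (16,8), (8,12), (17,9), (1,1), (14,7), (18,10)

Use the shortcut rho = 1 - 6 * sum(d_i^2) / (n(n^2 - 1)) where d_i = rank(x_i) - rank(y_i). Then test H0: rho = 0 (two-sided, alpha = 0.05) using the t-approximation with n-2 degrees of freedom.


Step 1: Rank x and y separately (midranks; no ties here).
rank(x): 6->4, 4->2, 10->6, 19->11, 21->12, 5->3, 16->8, 8->5, 17->9, 1->1, 14->7, 18->10
rank(y): 4->4, 3->3, 6->6, 11->11, 5->5, 2->2, 8->8, 12->12, 9->9, 1->1, 7->7, 10->10
Step 2: d_i = R_x(i) - R_y(i); compute d_i^2.
  (4-4)^2=0, (2-3)^2=1, (6-6)^2=0, (11-11)^2=0, (12-5)^2=49, (3-2)^2=1, (8-8)^2=0, (5-12)^2=49, (9-9)^2=0, (1-1)^2=0, (7-7)^2=0, (10-10)^2=0
sum(d^2) = 100.
Step 3: rho = 1 - 6*100 / (12*(12^2 - 1)) = 1 - 600/1716 = 0.650350.
Step 4: Under H0, t = rho * sqrt((n-2)/(1-rho^2)) = 2.7073 ~ t(10).
Step 5: Two-sided p-value from the t-distribution with 10 df = 0.022034.
Step 6: alpha = 0.05. reject H0.

rho = 0.6503, p = 0.022034, reject H0 at alpha = 0.05.
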